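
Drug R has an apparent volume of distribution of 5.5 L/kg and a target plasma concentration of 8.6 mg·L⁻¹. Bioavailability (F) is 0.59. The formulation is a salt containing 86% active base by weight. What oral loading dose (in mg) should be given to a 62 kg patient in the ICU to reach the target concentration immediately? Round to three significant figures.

5780 mg

Vd = 5.5 L/kg × 62 kg = 341.0 L
The loading dose fills Vd to the target concentration.
LD = Vd × C / F / S = 341.0 × 8.600 / 0.59 / 0.86 = 5780 mg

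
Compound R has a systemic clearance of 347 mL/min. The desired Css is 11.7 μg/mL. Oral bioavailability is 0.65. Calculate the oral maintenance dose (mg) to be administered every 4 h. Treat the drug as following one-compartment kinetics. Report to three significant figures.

Convert clearance: 347 mL/min × 60 min/h ÷ 1000 mL/L = 20.82 L/h
D = CL × Css × τ / F = 20.82 × 11.7 × 4 / 0.65 = 1499 mg

1500 mg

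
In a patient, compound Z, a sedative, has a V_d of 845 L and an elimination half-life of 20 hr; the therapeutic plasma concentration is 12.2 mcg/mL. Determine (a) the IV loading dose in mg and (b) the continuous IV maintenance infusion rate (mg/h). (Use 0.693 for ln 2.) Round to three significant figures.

(a) 10300 mg; (b) 357 mg/h

LD = Vd × C = 845.0 × 12.2 = 10310 mg
CL = 0.693 × Vd / t½ = 0.693 × 845.0 / 20 = 29.28 L/h
Infusion rate = CL × Css = 29.28 × 12.2 = 357.2 mg/h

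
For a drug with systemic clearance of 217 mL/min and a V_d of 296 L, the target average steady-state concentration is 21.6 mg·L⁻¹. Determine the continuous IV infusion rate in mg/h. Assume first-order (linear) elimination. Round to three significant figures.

CL = 217 mL/min = 217 × 0.06 = 13.02 L/h
Maintenance depends on clearance, not Vd — rate in must match rate out.
R₀ = 13.02 × 21.6 = 281.2 mg/h

281 mg/h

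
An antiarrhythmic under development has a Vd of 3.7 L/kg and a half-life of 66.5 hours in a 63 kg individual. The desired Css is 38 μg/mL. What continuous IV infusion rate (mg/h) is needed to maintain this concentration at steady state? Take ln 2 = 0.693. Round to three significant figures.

92.3 mg/h

Vd(total) = 63 kg × 3.7 L/kg = 233.1 L
CL = 0.693 × Vd / t½ = 0.693 × 233.1 / 66.5 = 2.429 L/h
Infusion rate = CL × Css = 2.429 × 38 = 92.30 mg/h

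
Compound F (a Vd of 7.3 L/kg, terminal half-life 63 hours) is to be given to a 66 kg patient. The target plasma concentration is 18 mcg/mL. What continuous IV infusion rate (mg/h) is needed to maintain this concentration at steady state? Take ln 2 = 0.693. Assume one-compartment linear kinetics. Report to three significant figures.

95.4 mg/h

Total Vd = 7.3 × 66 = 481.8 L
k = 0.693/63 = 0.01100 h⁻¹, so CL = k·Vd = 0.01100 × 481.8 = 5.300 L/h
Infusion rate = CL × Css = 5.300 × 18 = 95.40 mg/h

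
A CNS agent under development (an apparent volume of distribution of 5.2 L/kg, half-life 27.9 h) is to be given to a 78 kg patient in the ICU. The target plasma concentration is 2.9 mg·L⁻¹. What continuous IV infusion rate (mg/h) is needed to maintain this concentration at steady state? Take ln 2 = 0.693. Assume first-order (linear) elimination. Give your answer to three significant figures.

Vd(total) = 78 kg × 5.2 L/kg = 405.6 L
CL = 0.693 × Vd / t½ = 0.693 × 405.6 / 27.9 = 10.07 L/h
Infusion rate = CL × Css = 10.07 × 2.9 = 29.20 mg/h

29.2 mg/h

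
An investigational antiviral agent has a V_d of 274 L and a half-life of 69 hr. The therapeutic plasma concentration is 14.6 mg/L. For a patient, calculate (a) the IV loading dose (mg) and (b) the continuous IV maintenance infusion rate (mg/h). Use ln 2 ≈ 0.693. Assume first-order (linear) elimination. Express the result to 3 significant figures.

(a) 4000 mg; (b) 40.2 mg/h

LD = Vd × C = 274.0 × 14.6 = 4000 mg
CL = 0.693 × Vd / t½ = 0.693 × 274.0 / 69 = 2.752 L/h
Infusion rate = CL × Css = 2.752 × 14.6 = 40.18 mg/h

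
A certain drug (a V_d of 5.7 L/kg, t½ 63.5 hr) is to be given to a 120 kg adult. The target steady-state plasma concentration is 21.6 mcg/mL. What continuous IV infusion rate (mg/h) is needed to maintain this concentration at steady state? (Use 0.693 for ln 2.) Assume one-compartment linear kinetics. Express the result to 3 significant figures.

Total Vd = 5.7 × 120 = 684.0 L
k = 0.693/63.5 = 0.01091 h⁻¹, so CL = k·Vd = 0.01091 × 684.0 = 7.462 L/h
Infusion rate = CL × Css = 7.462 × 21.6 = 161.2 mg/h

161 mg/h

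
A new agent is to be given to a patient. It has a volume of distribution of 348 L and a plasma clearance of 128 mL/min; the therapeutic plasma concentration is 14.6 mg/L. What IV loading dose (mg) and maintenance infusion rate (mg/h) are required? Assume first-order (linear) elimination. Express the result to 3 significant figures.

(a) 5080 mg; (b) 112 mg/h

Loading: fill Vd to C_target → 348.0 L × 14.6 mg/L = 5081 mg
CL = 128 mL/min = 128 × 0.06 = 7.680 L/h
Maintenance: replace elimination → rate = CL × Css = 7.680 × 14.6 = 112.1 mg/h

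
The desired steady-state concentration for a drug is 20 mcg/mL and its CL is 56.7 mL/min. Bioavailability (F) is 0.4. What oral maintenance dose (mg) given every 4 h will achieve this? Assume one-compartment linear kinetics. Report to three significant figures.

CL = 56.7 mL/min = 56.7 × 0.06 = 3.402 L/h
D = CL × Css × τ / F = 3.402 × 20 × 4 / 0.4 = 680.4 mg

680 mg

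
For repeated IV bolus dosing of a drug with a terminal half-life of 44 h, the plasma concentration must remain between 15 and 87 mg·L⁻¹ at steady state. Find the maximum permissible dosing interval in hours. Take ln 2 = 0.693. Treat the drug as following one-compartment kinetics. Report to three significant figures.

k = 0.693 / t½ = 0.693 / 44 = 0.01575 h⁻¹
Between IV bolus doses, concentration decays as C = C₀·e^(−kτ), so C_peak/C_trough = e^(kτ).
τ_max = ln(C_peak/C_trough) / k = ln(87/15) / 0.01575 = 1.758 / 0.01575 = 111.6 h

112 h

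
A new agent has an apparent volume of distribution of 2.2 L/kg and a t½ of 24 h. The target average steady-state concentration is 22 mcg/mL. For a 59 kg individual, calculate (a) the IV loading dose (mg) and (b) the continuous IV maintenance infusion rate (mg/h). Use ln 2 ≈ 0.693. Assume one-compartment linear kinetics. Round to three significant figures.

(a) 2860 mg; (b) 82.5 mg/h

Vd = 2.2 L/kg × 59 kg = 129.8 L
LD = Vd × C = 129.8 × 22 = 2856 mg
CL = 0.693 × Vd / t½ = 0.693 × 129.8 / 24 = 3.748 L/h
Infusion rate = CL × Css = 3.748 × 22 = 82.46 mg/h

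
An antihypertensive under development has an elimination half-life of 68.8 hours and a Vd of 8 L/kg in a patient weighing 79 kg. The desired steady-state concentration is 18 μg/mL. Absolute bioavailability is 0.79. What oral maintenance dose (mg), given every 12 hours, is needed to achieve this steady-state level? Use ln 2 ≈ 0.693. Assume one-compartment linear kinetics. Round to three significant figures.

Vd(total) = 79 kg × 8 L/kg = 632.0 L
CL = ln 2 · Vd / t½ = 0.693 × 632.0 / 68.8 = 6.366 L/h
D = CL × Css × τ / F = 6.366 × 18 × 12 / 0.79 = 1741 mg

1740 mg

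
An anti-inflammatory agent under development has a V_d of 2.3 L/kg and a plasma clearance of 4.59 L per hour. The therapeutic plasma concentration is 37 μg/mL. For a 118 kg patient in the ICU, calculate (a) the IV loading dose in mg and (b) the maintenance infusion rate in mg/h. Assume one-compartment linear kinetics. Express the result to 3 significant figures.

Total Vd = 2.3 × 118 = 271.4 L
LD = Vd · C_target = 271.4 × 37 = 10040 mg
Maintenance infusion rate = CL × Css = 4.590 × 37 = 169.8 mg/h

(a) 10000 mg; (b) 170 mg/h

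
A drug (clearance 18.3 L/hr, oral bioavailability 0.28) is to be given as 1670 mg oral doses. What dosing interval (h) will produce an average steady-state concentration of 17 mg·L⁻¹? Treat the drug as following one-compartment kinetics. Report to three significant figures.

1.50 h

F·D/τ = CL·Css → τ = F·D / (CL·Css).
τ = 0.28 × 1670 / (18.3 × 17) = 1.503 h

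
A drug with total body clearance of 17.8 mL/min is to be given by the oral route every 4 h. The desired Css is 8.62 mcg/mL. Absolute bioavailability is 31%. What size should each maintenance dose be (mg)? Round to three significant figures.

119 mg

Convert clearance: 17.8 mL/min × 60 min/h ÷ 1000 mL/L = 1.068 L/h
At steady state, dose per interval replaces the amount cleared in that interval: F·D/τ = CL·Css.
D = CL × Css × τ / F = 1.068 × 8.62 × 4 / 0.31 = 118.8 mg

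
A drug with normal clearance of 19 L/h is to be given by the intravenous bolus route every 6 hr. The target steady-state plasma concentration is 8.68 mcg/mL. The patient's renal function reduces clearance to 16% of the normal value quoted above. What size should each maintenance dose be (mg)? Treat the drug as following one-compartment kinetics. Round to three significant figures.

158 mg

Patient clearance = 0.16 × 19.00 = 3.040 L/h
At steady state, dose per interval replaces the amount cleared in that interval: D/τ = CL·Css.
D = CL × Css × τ = 3.040 × 8.68 × 6 = 158.3 mg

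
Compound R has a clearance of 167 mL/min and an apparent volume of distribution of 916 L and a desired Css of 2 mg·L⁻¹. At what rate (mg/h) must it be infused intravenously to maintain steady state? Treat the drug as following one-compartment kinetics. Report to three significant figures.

20.0 mg/h

CL = 167 mL/min = 167 × 0.06 = 10.02 L/h
Infusion rate = CL · Css = 10.02 L/h × 2 mg/L = 20.04 mg/h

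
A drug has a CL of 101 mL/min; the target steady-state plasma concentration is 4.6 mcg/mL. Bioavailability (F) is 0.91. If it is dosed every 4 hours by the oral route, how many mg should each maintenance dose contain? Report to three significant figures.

123 mg

CL = 101 mL/min × 60/1000 = 6.060 L/h
At steady state, dose per interval replaces the amount cleared in that interval: F·D/τ = CL·Css.
D = CL × Css × τ / F = 6.060 × 4.6 × 4 / 0.91 = 122.5 mg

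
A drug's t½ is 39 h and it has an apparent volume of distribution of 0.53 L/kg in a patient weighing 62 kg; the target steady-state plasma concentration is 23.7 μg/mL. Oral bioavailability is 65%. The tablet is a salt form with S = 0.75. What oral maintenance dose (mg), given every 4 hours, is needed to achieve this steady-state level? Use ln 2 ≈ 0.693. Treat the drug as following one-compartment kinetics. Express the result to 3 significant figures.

114 mg

Total Vd = 0.53 × 62 = 32.86 L
CL = 0.693 × Vd / t½ = 0.693 × 32.86 / 39 = 0.5839 L/h
D = CL × Css × τ / F / S = 0.5839 × 23.7 × 4 / 0.65 / 0.75 = 113.5 mg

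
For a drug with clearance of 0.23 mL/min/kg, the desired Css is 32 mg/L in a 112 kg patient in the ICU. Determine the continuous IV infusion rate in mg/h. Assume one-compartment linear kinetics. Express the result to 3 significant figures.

49.5 mg/h

CL = 0.23 mL/min/kg × 112 kg = 25.76 mL/min = 25.76 × 60/1000 = 1.546 L/h
Rate = CL × Css = 1.546 × 32 = 49.47 mg/h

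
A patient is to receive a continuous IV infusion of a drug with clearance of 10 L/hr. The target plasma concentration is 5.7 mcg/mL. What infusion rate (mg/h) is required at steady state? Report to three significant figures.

At steady state, infusion rate equals elimination rate: rate in = CL × Css.
R₀ = 10.00 × 5.7 = 57.00 mg/h

57.0 mg/h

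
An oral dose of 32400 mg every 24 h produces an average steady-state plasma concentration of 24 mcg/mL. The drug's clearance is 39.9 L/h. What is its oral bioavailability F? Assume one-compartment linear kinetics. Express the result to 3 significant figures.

F·D/τ = CL·Css at steady state → F = CL·Css·τ / D.
F = 39.9 × 24 × 24 / 32400 = 0.709

0.709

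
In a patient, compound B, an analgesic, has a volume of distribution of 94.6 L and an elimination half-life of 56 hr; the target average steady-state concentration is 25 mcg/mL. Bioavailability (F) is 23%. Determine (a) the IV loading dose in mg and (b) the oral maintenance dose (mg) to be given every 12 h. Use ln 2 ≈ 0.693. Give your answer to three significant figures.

LD = Vd × C = 94.60 × 25 = 2365 mg
CL = 0.693 × Vd / t½ = 0.693 × 94.60 / 56 = 1.171 L/h
D = CL × Css × τ / F = 1.171 × 25 × 12 / 0.23 = 1527 mg

(a) 2370 mg; (b) 1530 mg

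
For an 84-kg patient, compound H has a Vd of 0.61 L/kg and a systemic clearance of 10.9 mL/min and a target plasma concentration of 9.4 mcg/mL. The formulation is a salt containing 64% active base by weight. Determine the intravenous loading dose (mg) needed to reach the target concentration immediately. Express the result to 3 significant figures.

Total Vd = 0.61 × 84 = 51.24 L
LD = Vd × C / S = 51.24 × 9.400 / 0.64 = 752.6 mg

753 mg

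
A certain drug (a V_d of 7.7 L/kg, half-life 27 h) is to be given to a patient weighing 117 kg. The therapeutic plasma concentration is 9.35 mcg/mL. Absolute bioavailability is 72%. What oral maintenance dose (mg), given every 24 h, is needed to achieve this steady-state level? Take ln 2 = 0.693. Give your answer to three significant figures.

7210 mg

Vd(total) = 117 kg × 7.7 L/kg = 900.9 L
CL = 0.693 × Vd / t½ = 0.693 × 900.9 / 27 = 23.12 L/h
D = CL × Css × τ / F = 23.12 × 9.35 × 24 / 0.72 = 7206 mg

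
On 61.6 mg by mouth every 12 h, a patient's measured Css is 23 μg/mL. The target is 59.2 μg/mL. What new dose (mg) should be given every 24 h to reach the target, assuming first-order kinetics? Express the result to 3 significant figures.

With linear kinetics, Css is proportional to dose rate (D/τ) at fixed clearance.
D₂ = D₁ × (Css,target / Css,current) × (τ₂/τ₁) = 61.6 × (59.2/23) × (24/12) = 317.1 mg

317 mg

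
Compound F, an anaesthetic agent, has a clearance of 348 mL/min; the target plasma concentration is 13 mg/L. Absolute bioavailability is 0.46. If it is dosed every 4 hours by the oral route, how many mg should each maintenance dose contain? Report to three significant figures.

CL = 348 mL/min = 348 × 0.06 = 20.88 L/h
D = CL × Css × τ / F = 20.88 × 13 × 4 / 0.46 = 2360 mg

2360 mg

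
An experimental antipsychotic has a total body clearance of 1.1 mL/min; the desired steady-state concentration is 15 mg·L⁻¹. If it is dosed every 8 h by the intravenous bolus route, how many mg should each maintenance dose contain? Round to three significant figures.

7.92 mg

CL = 1.1 mL/min × 60/1000 = 0.06600 L/h
D = CL × Css × τ = 0.06600 × 15 × 8 = 7.920 mg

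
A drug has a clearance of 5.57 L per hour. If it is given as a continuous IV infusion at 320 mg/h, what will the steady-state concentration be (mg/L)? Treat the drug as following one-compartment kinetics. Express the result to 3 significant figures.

Css = rate / CL = 320 / 5.570 = 57.45 mg/L

57.5 mg/L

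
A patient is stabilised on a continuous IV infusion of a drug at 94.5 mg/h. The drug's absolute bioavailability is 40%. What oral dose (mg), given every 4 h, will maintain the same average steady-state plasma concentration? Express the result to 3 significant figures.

To maintain the same Css, the systemic dosing rate must be unchanged: F·D/τ = infusion rate.
D = rate × τ / F = 94.5 × 4 / 0.4 = 945.0 mg

945 mg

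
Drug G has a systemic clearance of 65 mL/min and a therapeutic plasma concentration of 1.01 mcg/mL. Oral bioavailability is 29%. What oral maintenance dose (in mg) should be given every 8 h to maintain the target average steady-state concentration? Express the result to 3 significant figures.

CL = 65 mL/min = 65 × 0.06 = 3.900 L/h
D = CL × Css × τ / F = 3.900 × 1.01 × 8 / 0.29 = 108.7 mg

109 mg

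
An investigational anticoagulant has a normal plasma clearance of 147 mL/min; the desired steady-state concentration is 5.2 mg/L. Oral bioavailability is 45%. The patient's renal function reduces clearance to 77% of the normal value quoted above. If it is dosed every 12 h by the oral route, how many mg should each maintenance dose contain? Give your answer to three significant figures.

942 mg

CL = 147 mL/min = 147 × 0.06 = 8.820 L/h
Patient clearance = 0.77 × 8.820 = 6.791 L/h
D = CL × Css × τ / F = 6.791 × 5.2 × 12 / 0.45 = 941.7 mg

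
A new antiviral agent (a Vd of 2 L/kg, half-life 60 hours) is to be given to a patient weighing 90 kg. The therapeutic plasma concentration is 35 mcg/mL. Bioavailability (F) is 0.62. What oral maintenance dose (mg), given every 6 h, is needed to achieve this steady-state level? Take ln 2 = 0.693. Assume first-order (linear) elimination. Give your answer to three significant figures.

Vd = 2 L/kg × 90 kg = 180.0 L
CL = 0.693 × Vd / t½ = 0.693 × 180.0 / 60 = 2.079 L/h
D = CL × Css × τ / F = 2.079 × 35 × 6 / 0.62 = 704.2 mg

704 mg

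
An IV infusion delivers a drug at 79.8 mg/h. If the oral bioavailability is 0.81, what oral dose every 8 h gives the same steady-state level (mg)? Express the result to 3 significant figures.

788 mg

To maintain the same Css, the systemic dosing rate must be unchanged: F·D/τ = infusion rate.
D = rate × τ / F = 79.8 × 8 / 0.81 = 788.1 mg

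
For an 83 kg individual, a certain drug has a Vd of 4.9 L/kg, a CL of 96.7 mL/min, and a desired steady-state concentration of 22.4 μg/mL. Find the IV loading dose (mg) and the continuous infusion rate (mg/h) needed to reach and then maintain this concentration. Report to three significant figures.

(a) 9110 mg; (b) 130 mg/h

Vd = 4.9 L/kg × 83 kg = 406.7 L
LD = Vd · C_target = 406.7 × 22.4 = 9110 mg
Convert clearance: 96.7 mL/min × 60 min/h ÷ 1000 mL/L = 5.802 L/h
Maintenance infusion rate = CL × Css = 5.802 × 22.4 = 130.0 mg/h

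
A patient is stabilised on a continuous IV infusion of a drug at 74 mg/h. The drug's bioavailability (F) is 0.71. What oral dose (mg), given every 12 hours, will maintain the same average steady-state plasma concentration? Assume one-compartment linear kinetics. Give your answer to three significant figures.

1250 mg

To maintain the same Css, the systemic dosing rate must be unchanged: F·D/τ = infusion rate.
D = rate × τ / F = 74 × 12 / 0.71 = 1251 mg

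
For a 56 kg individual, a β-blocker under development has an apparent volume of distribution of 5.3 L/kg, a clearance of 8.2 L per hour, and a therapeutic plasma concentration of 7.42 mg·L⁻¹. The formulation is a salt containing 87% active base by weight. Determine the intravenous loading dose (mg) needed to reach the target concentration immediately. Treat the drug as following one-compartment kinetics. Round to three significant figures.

2530 mg

Vd(total) = 56 kg × 5.3 L/kg = 296.8 L
Loading dose depends on Vd (not clearance): it fills the distribution volume.
LD = Vd × C / S = 296.8 × 7.420 / 0.87 = 2531 mg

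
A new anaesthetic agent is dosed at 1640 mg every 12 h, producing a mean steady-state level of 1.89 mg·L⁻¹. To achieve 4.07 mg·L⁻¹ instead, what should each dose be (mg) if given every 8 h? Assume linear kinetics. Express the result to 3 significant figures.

With linear kinetics, Css is proportional to dose rate (D/τ) at fixed clearance.
D₂ = D₁ × (Css,target / Css,current) × (τ₂/τ₁) = 1640 × (4.07/1.89) × (8/12) = 2354 mg

2350 mg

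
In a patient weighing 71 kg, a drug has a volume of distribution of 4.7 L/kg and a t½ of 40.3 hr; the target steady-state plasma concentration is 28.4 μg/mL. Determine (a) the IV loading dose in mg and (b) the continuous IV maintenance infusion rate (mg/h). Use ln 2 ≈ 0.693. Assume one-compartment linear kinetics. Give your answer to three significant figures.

(a) 9480 mg; (b) 163 mg/h

Vd(total) = 71 kg × 4.7 L/kg = 333.7 L
LD = Vd × C = 333.7 × 28.4 = 9477 mg
CL = 0.693 × Vd / t½ = 0.693 × 333.7 / 40.3 = 5.738 L/h
Infusion rate = CL × Css = 5.738 × 28.4 = 163.0 mg/h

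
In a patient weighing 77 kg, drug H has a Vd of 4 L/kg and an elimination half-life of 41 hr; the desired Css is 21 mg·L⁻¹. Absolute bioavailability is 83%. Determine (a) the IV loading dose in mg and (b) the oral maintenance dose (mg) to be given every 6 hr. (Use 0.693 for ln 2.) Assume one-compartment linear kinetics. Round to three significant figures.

(a) 6470 mg; (b) 790 mg

Vd(total) = 77 kg × 4 L/kg = 308.0 L
LD = Vd × C = 308.0 × 21 = 6468 mg
CL = 0.693 × Vd / t½ = 0.693 × 308.0 / 41 = 5.206 L/h
D = CL × Css × τ / F = 5.206 × 21 × 6 / 0.83 = 790.3 mg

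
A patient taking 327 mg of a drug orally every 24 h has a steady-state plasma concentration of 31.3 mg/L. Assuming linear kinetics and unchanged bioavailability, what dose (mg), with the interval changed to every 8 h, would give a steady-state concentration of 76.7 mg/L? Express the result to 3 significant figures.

267 mg

For first-order elimination, Css ∝ F·D/(CL·τ); F and CL are unchanged, so Css ∝ D/τ.
D₂ = D₁ × (Css,target / Css,current) × (τ₂/τ₁) = 327 × (76.7/31.3) × (8/24) = 267.1 mg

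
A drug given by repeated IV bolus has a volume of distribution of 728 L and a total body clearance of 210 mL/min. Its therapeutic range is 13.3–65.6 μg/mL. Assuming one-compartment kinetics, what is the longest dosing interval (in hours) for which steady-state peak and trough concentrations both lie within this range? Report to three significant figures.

CL = 210 mL/min × 60/1000 = 12.60 L/h
k = CL / Vd = 12.60 / 728.0 = 0.01731 h⁻¹
Between IV bolus doses, concentration decays as C = C₀·e^(−kτ), so C_peak/C_trough = e^(kτ).
τ_max = ln(C_peak/C_trough) / k = ln(65.6/13.3) / 0.01731 = 1.596 / 0.01731 = 92.20 h

92.2 h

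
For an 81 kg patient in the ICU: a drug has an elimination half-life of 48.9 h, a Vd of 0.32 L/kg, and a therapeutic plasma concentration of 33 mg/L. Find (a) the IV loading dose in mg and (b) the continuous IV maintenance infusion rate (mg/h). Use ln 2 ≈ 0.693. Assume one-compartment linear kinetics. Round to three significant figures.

(a) 855 mg; (b) 12.1 mg/h

Total Vd = 0.32 × 81 = 25.92 L
LD = Vd × C = 25.92 × 33 = 855.4 mg
CL = 0.693 × Vd / t½ = 0.693 × 25.92 / 48.9 = 0.3673 L/h
Infusion rate = CL × Css = 0.3673 × 33 = 12.12 mg/h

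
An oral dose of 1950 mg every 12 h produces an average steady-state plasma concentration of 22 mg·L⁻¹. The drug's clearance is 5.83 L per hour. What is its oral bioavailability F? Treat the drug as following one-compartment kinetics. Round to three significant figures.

F·D/τ = CL·Css at steady state → F = CL·Css·τ / D.
F = 5.83 × 22 × 12 / 1950 = 0.789

0.789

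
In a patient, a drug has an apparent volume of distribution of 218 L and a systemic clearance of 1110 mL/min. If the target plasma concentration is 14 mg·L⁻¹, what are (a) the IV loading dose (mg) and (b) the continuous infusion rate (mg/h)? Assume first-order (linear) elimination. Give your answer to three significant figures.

Loading dose = Vd × C = 218.0 × 14 = 3052 mg
CL = 1110 mL/min × 60/1000 = 66.60 L/h
Infusion rate = 66.60 L/h × 14 mg/L = 932.4 mg/h

(a) 3050 mg; (b) 932 mg/h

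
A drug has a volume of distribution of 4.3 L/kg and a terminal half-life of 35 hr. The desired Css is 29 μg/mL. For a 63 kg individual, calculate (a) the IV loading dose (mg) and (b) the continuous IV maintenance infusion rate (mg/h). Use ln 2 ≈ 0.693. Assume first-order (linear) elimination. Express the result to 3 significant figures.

Total Vd = 4.3 × 63 = 270.9 L
LD = Vd × C = 270.9 × 29 = 7856 mg
CL = 0.693 × Vd / t½ = 0.693 × 270.9 / 35 = 5.364 L/h
Infusion rate = CL × Css = 5.364 × 29 = 155.6 mg/h

(a) 7860 mg; (b) 156 mg/h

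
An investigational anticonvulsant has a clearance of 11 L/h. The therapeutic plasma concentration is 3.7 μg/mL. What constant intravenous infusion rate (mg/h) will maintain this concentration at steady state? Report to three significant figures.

40.7 mg/h

R₀ = 11.00 × 3.7 = 40.70 mg/h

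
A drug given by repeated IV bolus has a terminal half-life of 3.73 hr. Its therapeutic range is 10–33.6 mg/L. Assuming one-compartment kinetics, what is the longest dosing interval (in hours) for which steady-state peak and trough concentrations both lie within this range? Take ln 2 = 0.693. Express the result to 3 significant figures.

k = 0.693 / t½ = 0.693 / 3.73 = 0.1858 h⁻¹
Between IV bolus doses, concentration decays as C = C₀·e^(−kτ), so C_peak/C_trough = e^(kτ).
τ_max = ln(C_peak/C_trough) / k = ln(33.6/10) / 0.1858 = 1.212 / 0.1858 = 6.523 h

6.52 h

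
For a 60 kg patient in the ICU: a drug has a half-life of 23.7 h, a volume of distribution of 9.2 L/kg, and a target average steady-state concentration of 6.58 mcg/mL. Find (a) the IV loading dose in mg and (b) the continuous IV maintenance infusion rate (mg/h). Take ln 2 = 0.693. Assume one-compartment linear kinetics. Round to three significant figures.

(a) 3630 mg; (b) 106 mg/h

Total Vd = 9.2 × 60 = 552.0 L
LD = Vd × C = 552.0 × 6.58 = 3632 mg
CL = 0.693 × Vd / t½ = 0.693 × 552.0 / 23.7 = 16.14 L/h
Infusion rate = CL × Css = 16.14 × 6.58 = 106.2 mg/h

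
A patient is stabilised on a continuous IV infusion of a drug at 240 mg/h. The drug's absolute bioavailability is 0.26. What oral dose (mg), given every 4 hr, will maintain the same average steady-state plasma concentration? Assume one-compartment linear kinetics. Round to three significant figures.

To maintain the same Css, the systemic dosing rate must be unchanged: F·D/τ = infusion rate.
D = rate × τ / F = 240 × 4 / 0.26 = 3692 mg

3690 mg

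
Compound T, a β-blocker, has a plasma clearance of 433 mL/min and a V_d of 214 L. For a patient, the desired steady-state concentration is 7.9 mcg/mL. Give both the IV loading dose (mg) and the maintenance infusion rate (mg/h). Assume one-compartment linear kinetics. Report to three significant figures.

(a) 1690 mg; (b) 205 mg/h

LD = Vd · C_target = 214.0 × 7.9 = 1691 mg
Convert clearance: 433 mL/min × 60 min/h ÷ 1000 mL/L = 25.98 L/h
Maintenance: replace elimination → rate = CL × Css = 25.98 × 7.9 = 205.2 mg/h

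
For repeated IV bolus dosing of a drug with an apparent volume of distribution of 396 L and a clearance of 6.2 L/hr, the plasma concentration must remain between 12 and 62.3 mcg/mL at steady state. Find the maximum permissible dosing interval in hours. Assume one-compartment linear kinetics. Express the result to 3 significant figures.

k = CL / Vd = 6.200 / 396.0 = 0.01566 h⁻¹
Between IV bolus doses, concentration decays as C = C₀·e^(−kτ), so C_peak/C_trough = e^(kτ).
τ_max = ln(C_peak/C_trough) / k = ln(62.3/12) / 0.01566 = 1.647 / 0.01566 = 105.2 h

105 h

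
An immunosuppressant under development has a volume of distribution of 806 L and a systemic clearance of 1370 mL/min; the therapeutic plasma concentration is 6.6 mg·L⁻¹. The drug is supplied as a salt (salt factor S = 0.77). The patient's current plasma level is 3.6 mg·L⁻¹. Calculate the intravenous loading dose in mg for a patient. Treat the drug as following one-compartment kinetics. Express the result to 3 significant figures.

Concentration deficit ΔC = 6.6 − 3.6 = 3.000 mg/L
LD = Vd × ΔC / S = 806.0 × 3.000 / 0.77 = 3140 mg

3140 mg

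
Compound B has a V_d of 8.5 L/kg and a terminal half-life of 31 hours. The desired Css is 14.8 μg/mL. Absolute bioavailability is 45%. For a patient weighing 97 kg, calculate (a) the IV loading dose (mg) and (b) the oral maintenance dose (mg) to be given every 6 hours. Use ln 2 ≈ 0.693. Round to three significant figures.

(a) 12200 mg; (b) 3640 mg

Total Vd = 8.5 × 97 = 824.5 L
LD = Vd × C = 824.5 × 14.8 = 12200 mg
CL = 0.693 × Vd / t½ = 0.693 × 824.5 / 31 = 18.43 L/h
D = CL × Css × τ / F = 18.43 × 14.8 × 6 / 0.45 = 3637 mg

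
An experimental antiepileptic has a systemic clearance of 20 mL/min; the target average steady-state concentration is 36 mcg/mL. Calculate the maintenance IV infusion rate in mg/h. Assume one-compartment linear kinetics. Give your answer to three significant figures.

43.2 mg/h

CL = 20 mL/min = 20 × 0.06 = 1.200 L/h
Rate = CL × Css = 1.200 × 36 = 43.20 mg/h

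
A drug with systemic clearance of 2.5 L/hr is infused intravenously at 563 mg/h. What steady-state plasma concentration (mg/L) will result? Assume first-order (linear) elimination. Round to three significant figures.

225 mg/L

Css = rate / CL = 563 / 2.500 = 225.2 mg/L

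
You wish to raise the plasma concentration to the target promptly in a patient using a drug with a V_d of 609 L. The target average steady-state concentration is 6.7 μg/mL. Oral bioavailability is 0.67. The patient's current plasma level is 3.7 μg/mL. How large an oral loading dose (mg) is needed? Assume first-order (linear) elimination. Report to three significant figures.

2730 mg

Concentration deficit ΔC = 6.7 − 3.7 = 3.000 mg/L
LD = Vd × ΔC / F = 609.0 × 3.000 / 0.67 = 2727 mg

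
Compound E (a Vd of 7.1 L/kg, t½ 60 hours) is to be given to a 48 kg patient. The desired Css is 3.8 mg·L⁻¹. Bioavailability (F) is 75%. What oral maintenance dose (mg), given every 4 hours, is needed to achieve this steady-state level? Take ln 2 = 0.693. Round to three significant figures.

Vd(total) = 48 kg × 7.1 L/kg = 340.8 L
CL = 0.693 × Vd / t½ = 0.693 × 340.8 / 60 = 3.936 L/h
D = CL × Css × τ / F = 3.936 × 3.8 × 4 / 0.75 = 79.77 mg

79.8 mg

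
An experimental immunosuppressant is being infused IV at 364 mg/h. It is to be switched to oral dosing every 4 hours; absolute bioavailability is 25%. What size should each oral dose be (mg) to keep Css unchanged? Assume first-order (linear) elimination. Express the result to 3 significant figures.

5820 mg

To maintain the same Css, the systemic dosing rate must be unchanged: F·D/τ = infusion rate.
D = rate × τ / F = 364 × 4 / 0.25 = 5824 mg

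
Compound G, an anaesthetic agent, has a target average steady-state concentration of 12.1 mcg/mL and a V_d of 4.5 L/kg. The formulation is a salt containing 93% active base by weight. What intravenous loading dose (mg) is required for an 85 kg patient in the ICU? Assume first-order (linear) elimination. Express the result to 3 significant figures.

4980 mg

Vd = 4.5 L/kg × 85 kg = 382.5 L
LD = Vd × C / S = 382.5 × 12.10 / 0.93 = 4977 mg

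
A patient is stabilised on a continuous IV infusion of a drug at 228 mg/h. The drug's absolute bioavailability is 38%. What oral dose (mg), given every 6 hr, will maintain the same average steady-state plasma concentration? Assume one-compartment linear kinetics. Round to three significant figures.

3600 mg

To maintain the same Css, the systemic dosing rate must be unchanged: F·D/τ = infusion rate.
D = rate × τ / F = 228 × 6 / 0.38 = 3600 mg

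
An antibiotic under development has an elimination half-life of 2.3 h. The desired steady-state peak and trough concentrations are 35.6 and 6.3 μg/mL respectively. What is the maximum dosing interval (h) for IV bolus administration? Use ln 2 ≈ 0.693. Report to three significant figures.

k = 0.693 / t½ = 0.693 / 2.3 = 0.3013 h⁻¹
Between IV bolus doses, concentration decays as C = C₀·e^(−kτ), so C_peak/C_trough = e^(kτ).
τ_max = ln(C_peak/C_trough) / k = ln(35.6/6.3) / 0.3013 = 1.732 / 0.3013 = 5.748 h

5.75 h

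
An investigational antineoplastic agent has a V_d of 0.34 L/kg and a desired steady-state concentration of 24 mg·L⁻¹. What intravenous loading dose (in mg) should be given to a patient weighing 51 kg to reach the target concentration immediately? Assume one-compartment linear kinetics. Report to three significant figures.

416 mg

Vd = 0.34 L/kg × 51 kg = 17.34 L
The loading dose fills Vd to the target concentration.
LD = Vd × C = 17.34 × 24.00 = 416.2 mg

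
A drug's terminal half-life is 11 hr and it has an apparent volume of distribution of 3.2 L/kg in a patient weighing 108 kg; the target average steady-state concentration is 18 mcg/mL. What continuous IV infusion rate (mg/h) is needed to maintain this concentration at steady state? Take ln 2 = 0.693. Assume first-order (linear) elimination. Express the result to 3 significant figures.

392 mg/h

Total Vd = 3.2 × 108 = 345.6 L
CL = 0.693 × Vd / t½ = 0.693 × 345.6 / 11 = 21.77 L/h
Infusion rate = CL × Css = 21.77 × 18 = 391.9 mg/h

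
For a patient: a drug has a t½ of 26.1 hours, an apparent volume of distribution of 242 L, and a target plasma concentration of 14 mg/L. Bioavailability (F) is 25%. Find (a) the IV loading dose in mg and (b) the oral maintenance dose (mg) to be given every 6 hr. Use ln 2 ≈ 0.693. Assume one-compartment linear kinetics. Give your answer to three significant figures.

LD = Vd × C = 242.0 × 14 = 3388 mg
CL = 0.693 × Vd / t½ = 0.693 × 242.0 / 26.1 = 6.426 L/h
D = CL × Css × τ / F = 6.426 × 14 × 6 / 0.25 = 2159 mg

(a) 3390 mg; (b) 2160 mg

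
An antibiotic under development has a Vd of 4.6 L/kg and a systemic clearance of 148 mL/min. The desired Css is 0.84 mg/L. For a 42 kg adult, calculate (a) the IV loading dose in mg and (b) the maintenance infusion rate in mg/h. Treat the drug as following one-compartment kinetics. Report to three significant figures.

(a) 162 mg; (b) 7.46 mg/h

Vd = 4.6 L/kg × 42 kg = 193.2 L
LD = Vd · C_target = 193.2 × 0.84 = 162.3 mg
CL = 148 mL/min = 148 × 0.06 = 8.880 L/h
Maintenance infusion rate = CL × Css = 8.880 × 0.84 = 7.459 mg/h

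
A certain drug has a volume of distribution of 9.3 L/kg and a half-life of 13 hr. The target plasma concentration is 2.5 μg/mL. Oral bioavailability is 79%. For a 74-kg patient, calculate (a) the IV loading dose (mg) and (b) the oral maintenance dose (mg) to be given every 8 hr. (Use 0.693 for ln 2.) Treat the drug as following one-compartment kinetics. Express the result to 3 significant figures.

Total Vd = 9.3 × 74 = 688.2 L
LD = Vd × C = 688.2 × 2.5 = 1721 mg
CL = 0.693 × Vd / t½ = 0.693 × 688.2 / 13 = 36.69 L/h
D = CL × Css × τ / F = 36.69 × 2.5 × 8 / 0.79 = 928.9 mg

(a) 1720 mg; (b) 929 mg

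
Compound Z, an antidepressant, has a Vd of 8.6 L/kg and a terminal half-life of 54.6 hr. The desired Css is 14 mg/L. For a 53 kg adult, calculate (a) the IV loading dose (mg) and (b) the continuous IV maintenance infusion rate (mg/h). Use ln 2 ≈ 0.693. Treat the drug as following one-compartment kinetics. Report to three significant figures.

(a) 6380 mg; (b) 81.0 mg/h

Vd = 8.6 L/kg × 53 kg = 455.8 L
LD = Vd × C = 455.8 × 14 = 6381 mg
CL = 0.693 × Vd / t½ = 0.693 × 455.8 / 54.6 = 5.785 L/h
Infusion rate = CL × Css = 5.785 × 14 = 80.99 mg/h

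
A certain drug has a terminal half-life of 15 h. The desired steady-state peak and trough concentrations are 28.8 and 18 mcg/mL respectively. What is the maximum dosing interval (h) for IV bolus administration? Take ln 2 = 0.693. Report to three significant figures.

10.2 h

k = 0.693 / t½ = 0.693 / 15 = 0.04620 h⁻¹
Between IV bolus doses, concentration decays as C = C₀·e^(−kτ), so C_peak/C_trough = e^(kτ).
τ_max = ln(C_peak/C_trough) / k = ln(28.8/18) / 0.04620 = 0.4700 / 0.04620 = 10.17 h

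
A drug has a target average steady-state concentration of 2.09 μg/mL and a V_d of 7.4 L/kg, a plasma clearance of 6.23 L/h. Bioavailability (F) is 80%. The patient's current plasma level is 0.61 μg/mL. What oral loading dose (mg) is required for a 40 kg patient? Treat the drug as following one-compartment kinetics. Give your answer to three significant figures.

Total Vd = 7.4 × 40 = 296.0 L
Concentration deficit ΔC = 2.09 − 0.61 = 1.480 mg/L
LD = Vd × ΔC / F = 296.0 × 1.480 / 0.8 = 547.6 mg

548 mg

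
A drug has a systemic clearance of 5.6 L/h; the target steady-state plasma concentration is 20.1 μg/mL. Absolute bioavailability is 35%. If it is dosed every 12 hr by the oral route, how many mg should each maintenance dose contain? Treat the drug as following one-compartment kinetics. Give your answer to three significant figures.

D = CL × Css × τ / F = 5.600 × 20.1 × 12 / 0.35 = 3859 mg

3860 mg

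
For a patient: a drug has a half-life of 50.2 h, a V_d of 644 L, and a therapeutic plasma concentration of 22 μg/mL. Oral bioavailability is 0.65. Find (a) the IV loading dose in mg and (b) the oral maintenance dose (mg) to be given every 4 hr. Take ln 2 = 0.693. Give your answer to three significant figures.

(a) 14200 mg; (b) 1200 mg

LD = Vd × C = 644.0 × 22 = 14170 mg
CL = 0.693 × Vd / t½ = 0.693 × 644.0 / 50.2 = 8.890 L/h
D = CL × Css × τ / F = 8.890 × 22 × 4 / 0.65 = 1204 mg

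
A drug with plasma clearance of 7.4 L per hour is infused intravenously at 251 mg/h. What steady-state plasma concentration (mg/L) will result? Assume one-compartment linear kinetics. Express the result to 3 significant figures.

Css = rate / CL = 251 / 7.400 = 33.92 mg/L

33.9 mg/L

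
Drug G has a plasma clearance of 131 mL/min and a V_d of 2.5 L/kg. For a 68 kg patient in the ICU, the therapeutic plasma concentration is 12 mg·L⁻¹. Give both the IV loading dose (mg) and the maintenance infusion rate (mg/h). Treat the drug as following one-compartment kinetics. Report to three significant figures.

Vd = 2.5 L/kg × 68 kg = 170.0 L
LD = Vd · C_target = 170.0 × 12 = 2040 mg
CL = 131 mL/min = 131 × 0.06 = 7.860 L/h
Infusion rate = 7.860 L/h × 12 mg/L = 94.32 mg/h

(a) 2040 mg; (b) 94.3 mg/h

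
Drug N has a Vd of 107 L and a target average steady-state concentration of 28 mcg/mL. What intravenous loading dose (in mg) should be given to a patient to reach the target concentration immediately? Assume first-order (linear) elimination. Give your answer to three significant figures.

LD = Vd × C = 107.0 × 28.00 = 2996 mg

3000 mg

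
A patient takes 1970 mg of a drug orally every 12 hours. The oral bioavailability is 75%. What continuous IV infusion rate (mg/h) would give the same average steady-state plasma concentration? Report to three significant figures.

Equivalent systemic input: infusion rate = F·D/τ.
Rate = 0.75 × 1970 / 12 = 123.1 mg/h

123 mg/h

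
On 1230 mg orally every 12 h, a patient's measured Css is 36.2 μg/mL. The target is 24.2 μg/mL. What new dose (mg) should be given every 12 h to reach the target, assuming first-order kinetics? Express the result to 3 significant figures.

With linear kinetics, Css is proportional to dose rate (D/τ) at fixed clearance.
D₂ = D₁ × (Css,target / Css,current) = 1230 × 24.2/36.2 = 822.3 mg

822 mg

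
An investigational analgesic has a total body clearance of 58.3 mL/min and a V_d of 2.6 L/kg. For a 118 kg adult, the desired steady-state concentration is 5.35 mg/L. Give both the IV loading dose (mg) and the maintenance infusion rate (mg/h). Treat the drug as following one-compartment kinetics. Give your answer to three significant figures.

(a) 1640 mg; (b) 18.7 mg/h

Total Vd = 2.6 × 118 = 306.8 L
Loading dose = Vd × C = 306.8 × 5.35 = 1641 mg
Convert clearance: 58.3 mL/min × 60 min/h ÷ 1000 mL/L = 3.498 L/h
Infusion rate = 3.498 L/h × 5.35 mg/L = 18.71 mg/h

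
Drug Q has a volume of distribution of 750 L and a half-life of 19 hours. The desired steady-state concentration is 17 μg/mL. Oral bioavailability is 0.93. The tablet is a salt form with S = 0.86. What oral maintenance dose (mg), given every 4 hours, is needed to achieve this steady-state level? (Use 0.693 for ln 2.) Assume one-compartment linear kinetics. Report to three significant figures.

k = 0.693/19 = 0.03647 h⁻¹, so CL = k·Vd = 0.03647 × 750.0 = 27.35 L/h
D = CL × Css × τ / F / S = 27.35 × 17 × 4 / 0.93 / 0.86 = 2325 mg

2330 mg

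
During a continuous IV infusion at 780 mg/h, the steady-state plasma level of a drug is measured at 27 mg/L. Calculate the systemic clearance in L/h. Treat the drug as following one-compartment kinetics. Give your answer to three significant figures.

At steady state, infusion rate = CL × Css, so CL = rate / Css.
CL = 780 / 27 = 28.89 L/h

28.9 L/h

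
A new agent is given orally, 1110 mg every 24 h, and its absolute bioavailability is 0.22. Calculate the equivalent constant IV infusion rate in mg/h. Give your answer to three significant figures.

Equivalent systemic input: infusion rate = F·D/τ.
Rate = 0.22 × 1110 / 24 = 10.18 mg/h

10.2 mg/h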